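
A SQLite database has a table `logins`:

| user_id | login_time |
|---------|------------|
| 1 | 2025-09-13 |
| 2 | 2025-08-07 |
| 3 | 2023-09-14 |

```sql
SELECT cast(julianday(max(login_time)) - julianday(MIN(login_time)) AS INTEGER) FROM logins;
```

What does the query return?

MIN = 2023-09-14, MAX = 2025-09-13.
16 days remain in September 2023 after the 14th (30 − 14).
Full months from October 2023 through August 2025 contribute their day counts.
Then 13 days into September 2025.
Total: 16 + 31 + 30 + 31 + 31 + 29 + 31 + 30 + 31 + 30 + 31 + 31 + 30 + 31 + 30 + 31 + 31 + 28 + 31 + 30 + 31 + 30 + 31 + 31 + 13 = 730.

730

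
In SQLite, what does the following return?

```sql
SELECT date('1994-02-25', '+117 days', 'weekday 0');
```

Applying '+117 days' to 1994-02-25: counting 117 days forward gives 1994-06-22.
`weekday 0` advances to the next Sunday; 1994-06-22 is a Wednesday, so it moves forward to 1994-06-26.

1994-06-26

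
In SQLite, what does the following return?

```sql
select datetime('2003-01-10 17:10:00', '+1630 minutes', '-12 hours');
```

2003-01-11 08:20:00

1630 minutes = 27h 10m; +1630 minutes from 2003-01-10 17:10:00 is 2003-01-11 20:20:00 (crosses midnight).
-12 hours from 2003-01-11 20:20:00 is 2003-01-11 08:20:00.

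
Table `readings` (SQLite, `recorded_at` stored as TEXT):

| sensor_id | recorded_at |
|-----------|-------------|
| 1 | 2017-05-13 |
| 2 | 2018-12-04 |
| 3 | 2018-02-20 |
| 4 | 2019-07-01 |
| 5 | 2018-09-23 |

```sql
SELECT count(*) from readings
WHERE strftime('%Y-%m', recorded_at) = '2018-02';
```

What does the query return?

Rows with year-month 2018-02: 2018-02-20 → 1.

1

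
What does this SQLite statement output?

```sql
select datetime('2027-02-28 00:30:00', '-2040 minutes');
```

2027-02-26 14:30:00

2040 minutes = 34h 0m; -2040 minutes from 2027-02-28 00:30:00 is 2027-02-26 14:30:00 (crosses midnight).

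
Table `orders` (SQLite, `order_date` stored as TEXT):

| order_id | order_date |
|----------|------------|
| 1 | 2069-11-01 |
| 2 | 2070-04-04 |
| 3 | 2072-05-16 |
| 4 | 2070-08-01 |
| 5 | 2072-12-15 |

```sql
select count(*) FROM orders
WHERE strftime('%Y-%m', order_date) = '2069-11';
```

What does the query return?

Rows with year-month 2069-11: 2069-11-01 → 1.

1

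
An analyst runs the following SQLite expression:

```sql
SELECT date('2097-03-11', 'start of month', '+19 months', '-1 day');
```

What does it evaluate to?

`start of month` rewinds 2097-03-11 to 2097-03-01.
Adding +19 months to 2097-03-01 gives 2098-10-01.
Going back 1 day from 2098-10-01 reaches 2098-09-30 (last day of September, 30 days).

2098-09-30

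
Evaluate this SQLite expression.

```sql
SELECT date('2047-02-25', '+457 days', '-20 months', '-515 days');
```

Applying '+457 days' to 2047-02-25: counting 457 days forward gives 2048-05-27.
Adding -20 months to 2048-05-27 gives 2046-09-27.
Applying '-515 days' to 2046-09-27: counting 515 days back gives 2045-04-30.

2045-04-30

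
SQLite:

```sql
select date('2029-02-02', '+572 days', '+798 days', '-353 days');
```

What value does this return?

2031-11-16

Applying '+572 days' to 2029-02-02: counting 572 days forward gives 2030-08-28.
Applying '+798 days' to 2030-08-28: counting 798 days forward gives 2032-11-03.
Applying '-353 days' to 2032-11-03: counting 353 days back gives 2031-11-16.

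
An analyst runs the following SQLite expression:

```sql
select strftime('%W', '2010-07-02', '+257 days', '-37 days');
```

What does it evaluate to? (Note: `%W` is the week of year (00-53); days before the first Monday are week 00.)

First apply '+257 days', '-37 days': 2010-07-02 → 2011-02-07.
2011-02-07 is a Monday. SQLite's %W counts Mondays since the year started; the result is 06.

06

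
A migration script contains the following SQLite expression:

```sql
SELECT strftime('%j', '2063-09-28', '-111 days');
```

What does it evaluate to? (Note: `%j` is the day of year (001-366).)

160

First apply '-111 days': 2063-09-28 → 2063-06-09.
Day-of-year for 2063-06-09: days since 2063-01-01 inclusive = 160, zero-padded to 160.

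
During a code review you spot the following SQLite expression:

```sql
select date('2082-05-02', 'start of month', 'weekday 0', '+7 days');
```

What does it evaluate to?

2082-05-10

`start of month` rewinds 2082-05-02 to 2082-05-01.
`weekday 0` advances to the next Sunday; 2082-05-01 is a Friday, so it moves forward to 2082-05-03.
Advancing 7 more days within May lands on 2082-05-10.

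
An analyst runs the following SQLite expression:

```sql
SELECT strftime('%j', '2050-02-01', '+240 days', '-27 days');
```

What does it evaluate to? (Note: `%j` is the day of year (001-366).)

245

First apply '+240 days', '-27 days': 2050-02-01 → 2050-09-02.
Day-of-year for 2050-09-02: days since 2050-01-01 inclusive = 245, zero-padded to 245.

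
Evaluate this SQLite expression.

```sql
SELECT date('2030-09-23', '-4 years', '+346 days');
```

2027-09-04

Adding -4 years to 2030-09-23 gives 2026-09-23.
Applying '+346 days' to 2026-09-23: counting 346 days forward gives 2027-09-04.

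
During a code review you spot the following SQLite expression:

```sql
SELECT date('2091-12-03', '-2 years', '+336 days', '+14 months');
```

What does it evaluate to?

2092-01-04

Adding -2 years to 2091-12-03 gives 2089-12-03.
Applying '+336 days' to 2089-12-03: counting 336 days forward gives 2090-11-04.
Adding +14 months to 2090-11-04 gives 2092-01-04.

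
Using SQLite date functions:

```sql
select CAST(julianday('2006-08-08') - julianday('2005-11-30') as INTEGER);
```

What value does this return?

251

0 days remain in November 2005 after the 30th (30 − 30).
Full months from December 2005 through July 2006 contribute their day counts.
Then 8 days into August 2006.
Total: 0 + 31 + 31 + 28 + 31 + 30 + 31 + 30 + 31 + 8 = 251.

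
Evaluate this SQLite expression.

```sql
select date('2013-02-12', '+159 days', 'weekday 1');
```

2013-07-22

Applying '+159 days' to 2013-02-12: counting 159 days forward gives 2013-07-21.
`weekday 1` advances to the next Monday; 2013-07-21 is a Sunday, so it moves forward to 2013-07-22.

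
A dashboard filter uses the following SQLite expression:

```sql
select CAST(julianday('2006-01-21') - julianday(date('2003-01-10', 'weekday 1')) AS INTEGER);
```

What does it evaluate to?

`weekday 1` advances to the next Monday; 2003-01-10 is a Friday, so it moves forward to 2003-01-13.
18 days remain in January 2003 after the 13th (31 − 13).
Full months from February 2003 through December 2005 contribute their day counts.
Then 21 days into January 2006.
Total: 18 + 28 + 31 + 30 + 31 + 30 + 31 + 31 + 30 + 31 + 30 + 31 + 31 + 29 + 31 + 30 + 31 + 30 + 31 + 31 + 30 + 31 + 30 + 31 + 31 + 28 + 31 + 30 + 31 + 30 + 31 + 31 + 30 + 31 + 30 + 31 + 21 = 1104.

1104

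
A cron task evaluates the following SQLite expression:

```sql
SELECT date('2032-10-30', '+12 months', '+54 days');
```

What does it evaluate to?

2033-12-23

Adding +12 months to 2032-10-30 gives 2033-10-30.
Applying '+54 days' to 2033-10-30: counting 54 days forward gives 2033-12-23.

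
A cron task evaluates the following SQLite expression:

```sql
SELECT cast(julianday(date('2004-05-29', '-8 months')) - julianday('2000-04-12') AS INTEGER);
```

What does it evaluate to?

Adding -8 months to 2004-05-29 gives 2003-09-29.
18 days remain in April 2000 after the 12th (30 − 12).
Full months from May 2000 through August 2003 contribute their day counts.
Then 29 days into September 2003.
Total: 18 + 31 + 30 + 31 + 31 + 30 + 31 + 30 + 31 + 31 + 28 + 31 + 30 + 31 + 30 + 31 + 31 + 30 + 31 + 30 + 31 + 31 + 28 + 31 + 30 + 31 + 30 + 31 + 31 + 30 + 31 + 30 + 31 + 31 + 28 + 31 + 30 + 31 + 30 + 31 + 31 + 29 = 1265.

1265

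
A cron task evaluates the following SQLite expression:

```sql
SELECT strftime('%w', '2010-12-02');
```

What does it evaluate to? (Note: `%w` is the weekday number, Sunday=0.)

4

2010-12-02 is a Thursday; with Sunday=0 that is 4.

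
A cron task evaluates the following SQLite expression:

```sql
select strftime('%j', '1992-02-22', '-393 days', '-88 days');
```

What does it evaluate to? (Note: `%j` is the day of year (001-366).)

First apply '-393 days', '-88 days': 1992-02-22 → 1990-10-29.
Day-of-year for 1990-10-29: days since 1990-01-01 inclusive = 302, zero-padded to 302.

302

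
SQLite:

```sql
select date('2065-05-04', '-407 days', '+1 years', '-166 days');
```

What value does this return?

Applying '-407 days' to 2065-05-04: counting 407 days back gives 2064-03-23.
Adding +1 year to 2064-03-23 gives 2065-03-23.
Applying '-166 days' to 2065-03-23: counting 166 days back gives 2064-10-08.

2064-10-08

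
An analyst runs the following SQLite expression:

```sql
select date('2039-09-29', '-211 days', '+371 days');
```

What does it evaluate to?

Applying '-211 days' to 2039-09-29: counting 211 days back gives 2039-03-02.
Applying '+371 days' to 2039-03-02: counting 371 days forward gives 2040-03-07.

2040-03-07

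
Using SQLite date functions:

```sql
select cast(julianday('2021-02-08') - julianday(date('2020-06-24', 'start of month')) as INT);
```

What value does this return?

`start of month` rewinds 2020-06-24 to 2020-06-01.
29 days remain in June 2020 after the 1st (30 − 1).
Full months from July 2020 through January 2021 contribute their day counts.
Then 8 days into February 2021.
Total: 29 + 31 + 31 + 30 + 31 + 30 + 31 + 31 + 8 = 252.

252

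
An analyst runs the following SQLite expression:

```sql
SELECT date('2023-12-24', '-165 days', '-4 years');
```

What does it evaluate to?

2019-07-12

Applying '-165 days' to 2023-12-24: counting 165 days back gives 2023-07-12.
Adding -4 years to 2023-07-12 gives 2019-07-12.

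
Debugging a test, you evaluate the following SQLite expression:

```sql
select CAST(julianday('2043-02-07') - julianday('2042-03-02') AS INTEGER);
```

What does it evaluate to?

342

29 days remain in March 2042 after the 2nd (31 − 2).
Full months from April 2042 through January 2043 contribute their day counts.
Then 7 days into February 2043.
Total: 29 + 30 + 31 + 30 + 31 + 31 + 30 + 31 + 30 + 31 + 31 + 7 = 342.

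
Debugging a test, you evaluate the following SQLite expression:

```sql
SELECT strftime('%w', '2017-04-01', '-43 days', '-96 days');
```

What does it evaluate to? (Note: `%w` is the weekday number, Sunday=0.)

First apply '-43 days', '-96 days': 2017-04-01 → 2016-11-13.
2016-11-13 is a Sunday; with Sunday=0 that is 0.

0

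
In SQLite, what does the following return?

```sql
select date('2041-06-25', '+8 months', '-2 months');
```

2041-12-25

Adding +8 months to 2041-06-25 gives 2042-02-25.
Adding -2 months to 2042-02-25 gives 2041-12-25.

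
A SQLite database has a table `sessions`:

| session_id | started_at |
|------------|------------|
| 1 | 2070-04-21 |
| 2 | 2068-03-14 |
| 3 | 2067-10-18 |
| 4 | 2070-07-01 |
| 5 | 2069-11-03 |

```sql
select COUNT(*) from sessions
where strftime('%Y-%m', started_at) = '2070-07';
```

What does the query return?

Rows with year-month 2070-07: 2070-07-01 → 1.

1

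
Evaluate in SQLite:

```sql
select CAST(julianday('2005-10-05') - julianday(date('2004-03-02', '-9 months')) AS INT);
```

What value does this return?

Adding -9 months to 2004-03-02 gives 2003-06-02.
28 days remain in June 2003 after the 2nd (30 − 2).
Full months from July 2003 through September 2005 contribute their day counts.
Then 5 days into October 2005.
Total: 28 + 31 + 31 + 30 + 31 + 30 + 31 + 31 + 29 + 31 + 30 + 31 + 30 + 31 + 31 + 30 + 31 + 30 + 31 + 31 + 28 + 31 + 30 + 31 + 30 + 31 + 31 + 30 + 5 = 856.

856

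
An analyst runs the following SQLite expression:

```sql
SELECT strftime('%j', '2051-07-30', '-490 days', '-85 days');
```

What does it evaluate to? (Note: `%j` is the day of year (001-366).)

First apply '-490 days', '-85 days': 2051-07-30 → 2050-01-01.
Day-of-year for 2050-01-01: days since 2050-01-01 inclusive = 1, zero-padded to 001.

001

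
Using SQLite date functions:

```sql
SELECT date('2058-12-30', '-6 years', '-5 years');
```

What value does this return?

2047-12-30

Adding -6 years to 2058-12-30 gives 2052-12-30.
Adding -5 years to 2052-12-30 gives 2047-12-30.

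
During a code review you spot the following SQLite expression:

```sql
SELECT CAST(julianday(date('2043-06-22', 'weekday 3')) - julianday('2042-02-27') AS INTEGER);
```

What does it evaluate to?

`weekday 3` advances to the next Wednesday; 2043-06-22 is a Monday, so it moves forward to 2043-06-24.
1 day remains in February 2042 after the 27th (28 − 27).
Full months from March 2042 through May 2043 contribute their day counts.
Then 24 days into June 2043.
Total: 1 + 31 + 30 + 31 + 30 + 31 + 31 + 30 + 31 + 30 + 31 + 31 + 28 + 31 + 30 + 31 + 24 = 482.

482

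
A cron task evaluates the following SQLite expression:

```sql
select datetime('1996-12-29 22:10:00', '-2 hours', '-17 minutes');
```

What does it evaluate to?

-2 hours from 1996-12-29 22:10:00 is 1996-12-29 20:10:00.
-17 minutes from 1996-12-29 20:10:00 is 1996-12-29 19:53:00.

1996-12-29 19:53:00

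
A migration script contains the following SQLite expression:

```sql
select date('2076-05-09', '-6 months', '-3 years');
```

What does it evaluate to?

Adding -6 months to 2076-05-09 gives 2075-11-09.
Adding -3 years to 2075-11-09 gives 2072-11-09.

2072-11-09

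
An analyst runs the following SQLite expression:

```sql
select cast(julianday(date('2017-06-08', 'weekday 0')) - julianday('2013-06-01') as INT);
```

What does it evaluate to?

1471

`weekday 0` advances to the next Sunday; 2017-06-08 is a Thursday, so it moves forward to 2017-06-11.
29 days remain in June 2013 after the 1st (30 − 1).
Full months from July 2013 through May 2017 contribute their day counts.
Then 11 days into June 2017.
Total: 29 + 31 + 31 + 30 + 31 + 30 + 31 + 31 + 28 + 31 + 30 + 31 + 30 + 31 + 31 + 30 + 31 + 30 + 31 + 31 + 28 + 31 + 30 + 31 + 30 + 31 + 31 + 30 + 31 + 30 + 31 + 31 + 29 + 31 + 30 + 31 + 30 + 31 + 31 + 30 + 31 + 30 + 31 + 31 + 28 + 31 + 30 + 31 + 11 = 1471.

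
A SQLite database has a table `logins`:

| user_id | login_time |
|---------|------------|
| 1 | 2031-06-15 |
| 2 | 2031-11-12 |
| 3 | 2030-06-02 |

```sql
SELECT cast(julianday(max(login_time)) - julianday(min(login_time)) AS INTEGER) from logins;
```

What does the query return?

MIN = 2030-06-02, MAX = 2031-11-12.
28 days remain in June 2030 after the 2nd (30 − 2).
Full months from July 2030 through October 2031 contribute their day counts.
Then 12 days into November 2031.
Total: 28 + 31 + 31 + 30 + 31 + 30 + 31 + 31 + 28 + 31 + 30 + 31 + 30 + 31 + 31 + 30 + 31 + 12 = 528.

528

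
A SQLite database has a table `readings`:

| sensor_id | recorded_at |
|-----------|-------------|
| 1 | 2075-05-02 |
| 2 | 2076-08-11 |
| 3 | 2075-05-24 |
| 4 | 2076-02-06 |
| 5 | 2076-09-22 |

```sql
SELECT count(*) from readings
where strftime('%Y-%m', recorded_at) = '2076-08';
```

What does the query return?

1

Rows with year-month 2076-08: 2076-08-11 → 1.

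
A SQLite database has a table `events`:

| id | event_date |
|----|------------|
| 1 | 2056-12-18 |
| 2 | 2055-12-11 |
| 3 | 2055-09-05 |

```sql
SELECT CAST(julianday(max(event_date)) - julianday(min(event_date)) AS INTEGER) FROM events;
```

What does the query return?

MIN = 2055-09-05, MAX = 2056-12-18.
25 days remain in September 2055 after the 5th (30 − 5).
Full months from October 2055 through November 2056 contribute their day counts.
Then 18 days into December 2056.
Total: 25 + 31 + 30 + 31 + 31 + 29 + 31 + 30 + 31 + 30 + 31 + 31 + 30 + 31 + 30 + 18 = 470.

470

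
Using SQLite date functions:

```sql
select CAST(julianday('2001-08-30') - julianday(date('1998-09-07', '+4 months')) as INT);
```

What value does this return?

Adding +4 months to 1998-09-07 gives 1999-01-07.
24 days remain in January 1999 after the 7th (31 − 7).
Full months from February 1999 through July 2001 contribute their day counts.
Then 30 days into August 2001.
Total: 24 + 28 + 31 + 30 + 31 + 30 + 31 + 31 + 30 + 31 + 30 + 31 + 31 + 29 + 31 + 30 + 31 + 30 + 31 + 31 + 30 + 31 + 30 + 31 + 31 + 28 + 31 + 30 + 31 + 30 + 31 + 30 = 966.

966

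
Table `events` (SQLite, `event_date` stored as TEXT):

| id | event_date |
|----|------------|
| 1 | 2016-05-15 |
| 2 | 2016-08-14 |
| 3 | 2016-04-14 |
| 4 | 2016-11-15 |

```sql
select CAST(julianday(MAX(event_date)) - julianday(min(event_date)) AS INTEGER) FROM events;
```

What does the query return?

MIN = 2016-04-14, MAX = 2016-11-15.
16 days remain in April 2016 after the 14th (30 − 14).
Full months from May 2016 through October 2016 contribute their day counts.
Then 15 days into November 2016.
Total: 16 + 31 + 30 + 31 + 31 + 30 + 31 + 15 = 215.

215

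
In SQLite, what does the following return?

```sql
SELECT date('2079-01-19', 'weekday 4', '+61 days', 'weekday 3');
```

2079-03-22

`weekday 4` advances to the next Thursday; 2079-01-19 is already a Thursday, so it stays at 2079-01-19.
Applying '+61 days' to 2079-01-19: counting 61 days forward gives 2079-03-21.
`weekday 3` advances to the next Wednesday; 2079-03-21 is a Tuesday, so it moves forward to 2079-03-22.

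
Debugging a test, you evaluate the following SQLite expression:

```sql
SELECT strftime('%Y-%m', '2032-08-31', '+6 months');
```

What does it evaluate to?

First apply '+6 months': 2032-08-31 → 2033-03-03.
`%Y-%m` extracts the year-month: 2033-03.

2033-03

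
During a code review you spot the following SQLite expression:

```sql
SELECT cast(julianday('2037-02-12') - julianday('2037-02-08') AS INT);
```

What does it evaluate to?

4

Both dates are in February 2037: 12 − 8 = 4.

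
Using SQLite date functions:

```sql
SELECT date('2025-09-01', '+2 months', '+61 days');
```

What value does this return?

2026-01-01

Adding +2 months to 2025-09-01 gives 2025-11-01.
Applying '+61 days' to 2025-11-01: counting 61 days forward gives 2026-01-01.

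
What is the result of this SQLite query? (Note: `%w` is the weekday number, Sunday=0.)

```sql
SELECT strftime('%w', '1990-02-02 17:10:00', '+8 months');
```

2

First apply '+8 months': 1990-02-02 17:10:00 → 1990-10-02 17:10:00.
1990-10-02 is a Tuesday; with Sunday=0 that is 2.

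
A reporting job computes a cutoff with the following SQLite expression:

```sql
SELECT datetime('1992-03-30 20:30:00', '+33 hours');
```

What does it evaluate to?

1992-04-01 05:30:00

+33 hours from 1992-03-30 20:30:00 is 1992-04-01 05:30:00 (crosses midnight).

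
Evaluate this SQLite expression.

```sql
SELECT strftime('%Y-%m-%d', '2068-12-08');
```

`%Y-%m-%d` extracts the ISO date: 2068-12-08.

2068-12-08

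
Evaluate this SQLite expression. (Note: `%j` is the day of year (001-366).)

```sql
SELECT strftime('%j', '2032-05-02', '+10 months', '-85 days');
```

First apply '+10 months', '-85 days': 2032-05-02 → 2032-12-07.
Day-of-year for 2032-12-07: days since 2032-01-01 inclusive = 342, zero-padded to 342.

342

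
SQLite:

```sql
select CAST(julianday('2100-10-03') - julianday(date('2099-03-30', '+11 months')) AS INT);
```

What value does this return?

215

Adding +11 months to 2099-03-30 targets 2100-02-30. February 2100 has only 28 days, so SQLite normalizes the 2-day overflow forward to 2100-03-02.
29 days remain in March 2100 after the 2nd (31 − 2).
Full months from April 2100 through September 2100 contribute their day counts.
Then 3 days into October 2100.
Total: 29 + 30 + 31 + 30 + 31 + 31 + 30 + 3 = 215.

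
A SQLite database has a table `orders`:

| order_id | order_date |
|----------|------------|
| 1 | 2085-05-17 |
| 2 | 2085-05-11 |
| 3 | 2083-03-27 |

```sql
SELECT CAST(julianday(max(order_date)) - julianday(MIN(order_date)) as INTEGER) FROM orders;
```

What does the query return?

MIN = 2083-03-27, MAX = 2085-05-17.
4 days remain in March 2083 after the 27th (31 − 27).
Full months from April 2083 through April 2085 contribute their day counts.
Then 17 days into May 2085.
Total: 4 + 30 + 31 + 30 + 31 + 31 + 30 + 31 + 30 + 31 + 31 + 29 + 31 + 30 + 31 + 30 + 31 + 31 + 30 + 31 + 30 + 31 + 31 + 28 + 31 + 30 + 17 = 782.

782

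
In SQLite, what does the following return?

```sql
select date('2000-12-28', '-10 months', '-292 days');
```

1999-05-12

Adding -10 months to 2000-12-28 gives 2000-02-28.
Applying '-292 days' to 2000-02-28: counting 292 days back gives 1999-05-12.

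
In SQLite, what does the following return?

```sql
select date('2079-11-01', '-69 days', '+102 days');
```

Applying '-69 days' to 2079-11-01: counting 69 days back gives 2079-08-24.
Applying '+102 days' to 2079-08-24: counting 102 days forward gives 2079-12-04.

2079-12-04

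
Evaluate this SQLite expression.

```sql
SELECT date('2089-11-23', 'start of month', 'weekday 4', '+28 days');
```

2089-12-01

`start of month` rewinds 2089-11-23 to 2089-11-01.
`weekday 4` advances to the next Thursday; 2089-11-01 is a Tuesday, so it moves forward to 2089-11-03.
November 2089 has 30 days; 27 remain after the 3rd, so 28 days reach 2089-12-01.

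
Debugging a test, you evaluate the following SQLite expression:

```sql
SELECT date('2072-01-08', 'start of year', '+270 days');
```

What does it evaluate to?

`start of year` rewinds 2072-01-08 to 2072-01-01.
Applying '+270 days' to 2072-01-01: counting 270 days forward gives 2072-09-27.

2072-09-27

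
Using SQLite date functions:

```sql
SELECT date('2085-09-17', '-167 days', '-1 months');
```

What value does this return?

Applying '-167 days' to 2085-09-17: counting 167 days back gives 2085-04-03.
Adding -1 month to 2085-04-03 gives 2085-03-03.

2085-03-03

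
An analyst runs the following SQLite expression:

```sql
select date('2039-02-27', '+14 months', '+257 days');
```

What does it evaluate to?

Adding +14 months to 2039-02-27 gives 2040-04-27.
Applying '+257 days' to 2040-04-27: counting 257 days forward gives 2041-01-09.

2041-01-09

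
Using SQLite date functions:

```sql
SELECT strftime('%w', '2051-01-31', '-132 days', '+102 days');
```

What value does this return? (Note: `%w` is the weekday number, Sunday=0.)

0

First apply '-132 days', '+102 days': 2051-01-31 → 2051-01-01.
2051-01-01 is a Sunday; with Sunday=0 that is 0.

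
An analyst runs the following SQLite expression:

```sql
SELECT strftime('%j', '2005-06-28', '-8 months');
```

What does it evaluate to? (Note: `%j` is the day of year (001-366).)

First apply '-8 months': 2005-06-28 → 2004-10-28.
Day-of-year for 2004-10-28: days since 2004-01-01 inclusive = 302, zero-padded to 302.

302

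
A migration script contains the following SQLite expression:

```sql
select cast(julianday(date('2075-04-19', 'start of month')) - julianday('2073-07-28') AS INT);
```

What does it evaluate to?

`start of month` rewinds 2075-04-19 to 2075-04-01.
3 days remain in July 2073 after the 28th (31 − 28).
Full months from August 2073 through March 2075 contribute their day counts.
Then 1 day into April 2075.
Total: 3 + 31 + 30 + 31 + 30 + 31 + 31 + 28 + 31 + 30 + 31 + 30 + 31 + 31 + 30 + 31 + 30 + 31 + 31 + 28 + 31 + 1 = 612.

612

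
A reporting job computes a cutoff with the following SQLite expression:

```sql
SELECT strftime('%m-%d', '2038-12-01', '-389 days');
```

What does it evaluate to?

First apply '-389 days': 2038-12-01 → 2037-11-07.
`%m-%d` extracts the month-day: 11-07.

11-07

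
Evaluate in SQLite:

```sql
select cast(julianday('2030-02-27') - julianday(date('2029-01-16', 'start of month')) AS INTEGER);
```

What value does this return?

422

`start of month` rewinds 2029-01-16 to 2029-01-01.
30 days remain in January 2029 after the 1st (31 − 1).
Full months from February 2029 through January 2030 contribute their day counts.
Then 27 days into February 2030.
Total: 30 + 28 + 31 + 30 + 31 + 30 + 31 + 31 + 30 + 31 + 30 + 31 + 31 + 27 = 422.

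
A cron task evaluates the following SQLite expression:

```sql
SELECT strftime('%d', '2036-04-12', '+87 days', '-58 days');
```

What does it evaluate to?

11

First apply '+87 days', '-58 days': 2036-04-12 → 2036-05-11.
`%d` extracts the 2-digit day of month: 11.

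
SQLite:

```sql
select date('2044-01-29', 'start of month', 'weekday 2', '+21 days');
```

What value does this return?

2044-01-26

`start of month` rewinds 2044-01-29 to 2044-01-01.
`weekday 2` advances to the next Tuesday; 2044-01-01 is a Friday, so it moves forward to 2044-01-05.
Advancing 21 more days within January lands on 2044-01-26.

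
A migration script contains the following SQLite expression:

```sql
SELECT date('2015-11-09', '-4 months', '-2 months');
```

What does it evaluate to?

Adding -4 months to 2015-11-09 gives 2015-07-09.
Adding -2 months to 2015-07-09 gives 2015-05-09.

2015-05-09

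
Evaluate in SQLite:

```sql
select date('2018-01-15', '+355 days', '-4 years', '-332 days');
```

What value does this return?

Applying '+355 days' to 2018-01-15: counting 355 days forward gives 2019-01-05.
Adding -4 years to 2019-01-05 gives 2015-01-05.
Applying '-332 days' to 2015-01-05: counting 332 days back gives 2014-02-07.

2014-02-07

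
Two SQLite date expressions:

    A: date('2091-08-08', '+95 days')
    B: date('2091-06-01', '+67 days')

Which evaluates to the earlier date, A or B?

A = 2091-11-11.
B = 2091-08-07.
B is earlier.

B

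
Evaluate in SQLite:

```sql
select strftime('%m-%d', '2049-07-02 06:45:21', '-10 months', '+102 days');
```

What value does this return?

First apply '-10 months', '+102 days': 2049-07-02 06:45:21 → 2048-12-13 06:45:21.
`%m-%d` extracts the month-day: 12-13.

12-13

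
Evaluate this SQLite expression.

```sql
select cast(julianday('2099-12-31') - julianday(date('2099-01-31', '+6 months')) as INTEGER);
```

153

Adding +6 months to 2099-01-31 gives 2099-07-31.
0 days remain in July 2099 after the 31st (31 − 31).
August 2099: 31 days.
September 2099: 30 days.
October 2099: 31 days.
November 2099: 30 days.
Then 31 days into December 2099.
Total: 0 + 31 + 30 + 31 + 30 + 31 = 153.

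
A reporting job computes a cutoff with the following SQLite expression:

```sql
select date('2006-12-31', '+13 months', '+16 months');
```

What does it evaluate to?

Adding +13 months to 2006-12-31 gives 2008-01-31.
Adding +16 months to 2008-01-31 gives 2009-05-31.

2009-05-31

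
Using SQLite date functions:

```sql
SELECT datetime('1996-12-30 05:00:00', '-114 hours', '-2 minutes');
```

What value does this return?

-114 hours from 1996-12-30 05:00:00 is 1996-12-25 11:00:00 (crosses midnight).
-2 minutes from 1996-12-25 11:00:00 is 1996-12-25 10:58:00.

1996-12-25 10:58:00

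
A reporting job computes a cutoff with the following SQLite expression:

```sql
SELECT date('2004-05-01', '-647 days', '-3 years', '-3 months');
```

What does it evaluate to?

Applying '-647 days' to 2004-05-01: counting 647 days back gives 2002-07-24.
Adding -3 years to 2002-07-24 gives 1999-07-24.
Adding -3 months to 1999-07-24 gives 1999-04-24.

1999-04-24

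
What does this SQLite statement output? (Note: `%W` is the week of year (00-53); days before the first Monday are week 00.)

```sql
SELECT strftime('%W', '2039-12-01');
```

48

2039-12-01 is a Thursday. SQLite's %W counts Mondays since the year started; the result is 48.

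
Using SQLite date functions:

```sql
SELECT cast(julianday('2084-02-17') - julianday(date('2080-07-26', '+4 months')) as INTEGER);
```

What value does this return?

1178

Adding +4 months to 2080-07-26 gives 2080-11-26.
4 days remain in November 2080 after the 26th (30 − 26).
Full months from December 2080 through January 2084 contribute their day counts.
Then 17 days into February 2084.
Total: 4 + 31 + 31 + 28 + 31 + 30 + 31 + 30 + 31 + 31 + 30 + 31 + 30 + 31 + 31 + 28 + 31 + 30 + 31 + 30 + 31 + 31 + 30 + 31 + 30 + 31 + 31 + 28 + 31 + 30 + 31 + 30 + 31 + 31 + 30 + 31 + 30 + 31 + 31 + 17 = 1178.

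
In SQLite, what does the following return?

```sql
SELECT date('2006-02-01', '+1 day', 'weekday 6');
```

2006-02-04

Advancing 1 more day within February lands on 2006-02-02.
`weekday 6` advances to the next Saturday; 2006-02-02 is a Thursday, so it moves forward to 2006-02-04.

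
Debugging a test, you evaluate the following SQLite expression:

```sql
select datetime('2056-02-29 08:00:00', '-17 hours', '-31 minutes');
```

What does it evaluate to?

-17 hours from 2056-02-29 08:00:00 is 2056-02-28 15:00:00 (crosses midnight).
-31 minutes from 2056-02-28 15:00:00 is 2056-02-28 14:29:00.

2056-02-28 14:29:00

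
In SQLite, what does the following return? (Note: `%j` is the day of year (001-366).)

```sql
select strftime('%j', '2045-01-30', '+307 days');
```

337

First apply '+307 days': 2045-01-30 → 2045-12-03.
Day-of-year for 2045-12-03: days since 2045-01-01 inclusive = 337, zero-padded to 337.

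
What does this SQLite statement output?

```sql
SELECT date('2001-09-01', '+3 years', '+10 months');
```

Adding +3 years to 2001-09-01 gives 2004-09-01.
Adding +10 months to 2004-09-01 gives 2005-07-01.

2005-07-01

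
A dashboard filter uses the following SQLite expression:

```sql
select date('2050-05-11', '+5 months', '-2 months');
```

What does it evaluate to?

2050-08-11

Adding +5 months to 2050-05-11 gives 2050-10-11.
Adding -2 months to 2050-10-11 gives 2050-08-11.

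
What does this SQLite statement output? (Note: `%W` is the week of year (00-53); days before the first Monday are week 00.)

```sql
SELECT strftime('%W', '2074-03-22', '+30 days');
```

16

First apply '+30 days': 2074-03-22 → 2074-04-21.
2074-04-21 is a Saturday. SQLite's %W counts Mondays since the year started; the result is 16.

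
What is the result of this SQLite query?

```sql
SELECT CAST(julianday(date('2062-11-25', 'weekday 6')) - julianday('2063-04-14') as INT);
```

-140

`weekday 6` advances to the next Saturday; 2062-11-25 is already a Saturday, so it stays at 2062-11-25.
5 days remain in November 2062 after the 25th (30 − 25).
December 2062: 31 days.
January 2063: 31 days.
February 2063: 28 days.
March 2063: 31 days.
Then 14 days into April 2063.
Total: 5 + 31 + 31 + 28 + 31 + 14 = 140.
The subtraction is earlier − later, so the result is −140 → -140.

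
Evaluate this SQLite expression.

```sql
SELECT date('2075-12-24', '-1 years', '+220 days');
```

Adding -1 year to 2075-12-24 gives 2074-12-24.
Applying '+220 days' to 2074-12-24: counting 220 days forward gives 2075-08-01.

2075-08-01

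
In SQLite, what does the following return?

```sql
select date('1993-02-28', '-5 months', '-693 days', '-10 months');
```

1990-01-05

Adding -5 months to 1993-02-28 gives 1992-09-28.
Applying '-693 days' to 1992-09-28: counting 693 days back gives 1990-11-05.
Adding -10 months to 1990-11-05 gives 1990-01-05.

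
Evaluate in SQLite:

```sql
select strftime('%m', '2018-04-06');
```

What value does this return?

04

`%m` extracts the 2-digit month (01-12): 04.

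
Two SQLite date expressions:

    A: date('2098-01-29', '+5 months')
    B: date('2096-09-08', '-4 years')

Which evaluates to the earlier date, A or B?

A = 2098-06-29.
B = 2092-09-08.
B is earlier.

B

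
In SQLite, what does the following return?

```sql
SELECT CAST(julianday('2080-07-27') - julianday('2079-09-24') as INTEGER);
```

307

6 days remain in September 2079 after the 24th (30 − 24).
Full months from October 2079 through June 2080 contribute their day counts.
Then 27 days into July 2080.
Total: 6 + 31 + 30 + 31 + 31 + 29 + 31 + 30 + 31 + 30 + 27 = 307.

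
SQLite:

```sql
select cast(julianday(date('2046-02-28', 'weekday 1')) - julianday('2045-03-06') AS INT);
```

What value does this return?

`weekday 1` advances to the next Monday; 2046-02-28 is a Wednesday, so it moves forward to 2046-03-05.
25 days remain in March 2045 after the 6th (31 − 6).
Full months from April 2045 through February 2046 contribute their day counts.
Then 5 days into March 2046.
Total: 25 + 30 + 31 + 30 + 31 + 31 + 30 + 31 + 30 + 31 + 31 + 28 + 5 = 364.

364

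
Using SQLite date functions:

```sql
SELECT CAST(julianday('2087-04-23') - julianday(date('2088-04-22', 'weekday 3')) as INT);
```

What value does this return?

-371

`weekday 3` advances to the next Wednesday; 2088-04-22 is a Thursday, so it moves forward to 2088-04-28.
7 days remain in April 2087 after the 23rd (30 − 23).
Full months from May 2087 through March 2088 contribute their day counts.
Then 28 days into April 2088.
Total: 7 + 31 + 30 + 31 + 31 + 30 + 31 + 30 + 31 + 31 + 29 + 31 + 28 = 371.
The subtraction is earlier − later, so the result is −371 → -371.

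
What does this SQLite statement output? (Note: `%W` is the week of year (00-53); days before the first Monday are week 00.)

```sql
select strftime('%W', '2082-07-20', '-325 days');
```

34

First apply '-325 days': 2082-07-20 → 2081-08-29.
2081-08-29 is a Friday. SQLite's %W counts Mondays since the year started; the result is 34.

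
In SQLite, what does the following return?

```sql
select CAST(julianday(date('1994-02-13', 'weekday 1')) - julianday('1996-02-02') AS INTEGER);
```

-718

`weekday 1` advances to the next Monday; 1994-02-13 is a Sunday, so it moves forward to 1994-02-14.
14 days remain in February 1994 after the 14th (28 − 14).
Full months from March 1994 through January 1996 contribute their day counts.
Then 2 days into February 1996.
Total: 14 + 31 + 30 + 31 + 30 + 31 + 31 + 30 + 31 + 30 + 31 + 31 + 28 + 31 + 30 + 31 + 30 + 31 + 31 + 30 + 31 + 30 + 31 + 31 + 2 = 718.
The subtraction is earlier − later, so the result is −718 → -718.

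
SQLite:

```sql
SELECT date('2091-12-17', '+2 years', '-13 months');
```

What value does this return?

2092-11-17

Adding +2 years to 2091-12-17 gives 2093-12-17.
Adding -13 months to 2093-12-17 gives 2092-11-17.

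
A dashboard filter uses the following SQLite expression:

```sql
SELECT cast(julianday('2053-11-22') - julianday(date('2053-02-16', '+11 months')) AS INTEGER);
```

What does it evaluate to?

Adding +11 months to 2053-02-16 gives 2054-01-16.
8 days remain in November 2053 after the 22nd (30 − 22).
December 2053: 31 days.
Then 16 days into January 2054.
Total: 8 + 31 + 16 = 55.
The subtraction is earlier − later, so the result is −55 → -55.

-55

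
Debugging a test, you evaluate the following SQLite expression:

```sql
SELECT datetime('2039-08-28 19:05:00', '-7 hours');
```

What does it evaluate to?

-7 hours from 2039-08-28 19:05:00 is 2039-08-28 12:05:00.

2039-08-28 12:05:00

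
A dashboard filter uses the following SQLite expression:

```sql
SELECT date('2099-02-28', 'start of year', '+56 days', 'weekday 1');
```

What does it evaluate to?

`start of year` rewinds 2099-02-28 to 2099-01-01.
Applying '+56 days' to 2099-01-01: counting 56 days forward gives 2099-02-26.
`weekday 1` advances to the next Monday; 2099-02-26 is a Thursday, so it moves forward to 2099-03-02.

2099-03-02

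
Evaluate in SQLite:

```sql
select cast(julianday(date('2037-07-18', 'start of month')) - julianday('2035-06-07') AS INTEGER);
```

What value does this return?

755

`start of month` rewinds 2037-07-18 to 2037-07-01.
23 days remain in June 2035 after the 7th (30 − 7).
Full months from July 2035 through June 2037 contribute their day counts.
Then 1 day into July 2037.
Total: 23 + 31 + 31 + 30 + 31 + 30 + 31 + 31 + 29 + 31 + 30 + 31 + 30 + 31 + 31 + 30 + 31 + 30 + 31 + 31 + 28 + 31 + 30 + 31 + 30 + 1 = 755.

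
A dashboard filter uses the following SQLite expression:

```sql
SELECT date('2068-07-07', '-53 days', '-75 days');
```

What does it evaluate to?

Applying '-53 days' to 2068-07-07: counting 53 days back gives 2068-05-15.
Applying '-75 days' to 2068-05-15: counting 75 days back gives 2068-03-01.

2068-03-01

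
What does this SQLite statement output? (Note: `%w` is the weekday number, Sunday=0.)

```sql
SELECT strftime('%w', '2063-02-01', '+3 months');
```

First apply '+3 months': 2063-02-01 → 2063-05-01.
2063-05-01 is a Tuesday; with Sunday=0 that is 2.

2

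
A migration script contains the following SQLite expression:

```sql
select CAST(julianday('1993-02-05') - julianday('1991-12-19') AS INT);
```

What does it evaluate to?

12 days remain in December 1991 after the 19th (31 − 19).
Full months from January 1992 through January 1993 contribute their day counts.
Then 5 days into February 1993.
Total: 12 + 31 + 29 + 31 + 30 + 31 + 30 + 31 + 31 + 30 + 31 + 30 + 31 + 31 + 5 = 414.

414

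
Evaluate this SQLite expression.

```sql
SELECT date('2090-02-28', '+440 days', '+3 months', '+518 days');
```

2093-01-13

Applying '+440 days' to 2090-02-28: counting 440 days forward gives 2091-05-14.
Adding +3 months to 2091-05-14 gives 2091-08-14.
Applying '+518 days' to 2091-08-14: counting 518 days forward gives 2093-01-13.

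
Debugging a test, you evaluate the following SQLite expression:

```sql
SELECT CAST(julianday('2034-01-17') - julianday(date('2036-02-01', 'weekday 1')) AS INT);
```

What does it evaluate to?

-748

`weekday 1` advances to the next Monday; 2036-02-01 is a Friday, so it moves forward to 2036-02-04.
14 days remain in January 2034 after the 17th (31 − 17).
Full months from February 2034 through January 2036 contribute their day counts.
Then 4 days into February 2036.
Total: 14 + 28 + 31 + 30 + 31 + 30 + 31 + 31 + 30 + 31 + 30 + 31 + 31 + 28 + 31 + 30 + 31 + 30 + 31 + 31 + 30 + 31 + 30 + 31 + 31 + 4 = 748.
The subtraction is earlier − later, so the result is −748 → -748.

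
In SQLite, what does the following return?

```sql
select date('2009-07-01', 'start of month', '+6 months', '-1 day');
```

2009-12-31

`start of month` rewinds 2009-07-01 to 2009-07-01.
Adding +6 months to 2009-07-01 gives 2010-01-01.
Going back 1 day from 2010-01-01 reaches 2009-12-31 (last day of December, 31 days).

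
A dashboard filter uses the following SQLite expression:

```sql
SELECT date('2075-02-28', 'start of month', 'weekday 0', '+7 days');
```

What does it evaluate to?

2075-02-10

`start of month` rewinds 2075-02-28 to 2075-02-01.
`weekday 0` advances to the next Sunday; 2075-02-01 is a Friday, so it moves forward to 2075-02-03.
Advancing 7 more days within February lands on 2075-02-10.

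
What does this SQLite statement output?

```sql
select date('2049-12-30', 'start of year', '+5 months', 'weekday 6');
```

`start of year` rewinds 2049-12-30 to 2049-01-01.
Adding +5 months to 2049-01-01 gives 2049-06-01.
`weekday 6` advances to the next Saturday; 2049-06-01 is a Tuesday, so it moves forward to 2049-06-05.

2049-06-05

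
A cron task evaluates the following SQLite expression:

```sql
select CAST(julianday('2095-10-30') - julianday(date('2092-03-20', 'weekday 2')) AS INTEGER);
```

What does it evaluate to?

`weekday 2` advances to the next Tuesday; 2092-03-20 is a Thursday, so it moves forward to 2092-03-25.
6 days remain in March 2092 after the 25th (31 − 25).
Full months from April 2092 through September 2095 contribute their day counts.
Then 30 days into October 2095.
Total: 6 + 30 + 31 + 30 + 31 + 31 + 30 + 31 + 30 + 31 + 31 + 28 + 31 + 30 + 31 + 30 + 31 + 31 + 30 + 31 + 30 + 31 + 31 + 28 + 31 + 30 + 31 + 30 + 31 + 31 + 30 + 31 + 30 + 31 + 31 + 28 + 31 + 30 + 31 + 30 + 31 + 31 + 30 + 30 = 1314.

1314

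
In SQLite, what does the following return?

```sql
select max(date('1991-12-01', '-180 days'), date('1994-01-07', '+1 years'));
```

date('1991-12-01', '-180 days') → 1991-06-04.
date('1994-01-07', '+1 years') → 1995-01-07.
Later of the two is 1995-01-07.

1995-01-07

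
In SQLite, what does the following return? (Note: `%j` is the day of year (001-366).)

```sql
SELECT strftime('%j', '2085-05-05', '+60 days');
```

185

First apply '+60 days': 2085-05-05 → 2085-07-04.
Day-of-year for 2085-07-04: days since 2085-01-01 inclusive = 185, zero-padded to 185.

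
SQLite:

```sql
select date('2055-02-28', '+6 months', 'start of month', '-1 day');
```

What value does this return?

Adding +6 months to 2055-02-28 gives 2055-08-28.
`start of month` rewinds 2055-08-28 to 2055-08-01.
Going back 1 day from 2055-08-01 reaches 2055-07-31 (last day of July, 31 days).

2055-07-31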